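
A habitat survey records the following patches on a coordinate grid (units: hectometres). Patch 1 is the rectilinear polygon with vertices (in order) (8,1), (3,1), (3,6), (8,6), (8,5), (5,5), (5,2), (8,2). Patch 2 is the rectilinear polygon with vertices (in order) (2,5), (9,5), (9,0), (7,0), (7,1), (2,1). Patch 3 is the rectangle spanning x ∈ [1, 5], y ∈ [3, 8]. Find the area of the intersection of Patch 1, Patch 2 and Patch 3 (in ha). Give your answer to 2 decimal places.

The intersection is the polygon with vertices (3,5), (5,5), (5,3), (3,3).
By the shoelace formula its area is 4.00.

4.00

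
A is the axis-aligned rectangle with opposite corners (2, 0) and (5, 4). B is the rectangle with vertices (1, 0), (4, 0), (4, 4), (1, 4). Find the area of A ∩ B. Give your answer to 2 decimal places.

|A∩B|: x∈[2,4], y∈[0,4] → 2·4 = 8.

8.00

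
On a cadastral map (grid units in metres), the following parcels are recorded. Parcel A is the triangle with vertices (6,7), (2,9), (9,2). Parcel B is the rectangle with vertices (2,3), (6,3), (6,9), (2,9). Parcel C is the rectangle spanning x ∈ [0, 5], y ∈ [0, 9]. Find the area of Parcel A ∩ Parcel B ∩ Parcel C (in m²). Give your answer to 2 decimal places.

The intersection is the polygon with vertices (2,9), (5,7.5), (5,6).
By the shoelace formula its area is 2.25.

2.25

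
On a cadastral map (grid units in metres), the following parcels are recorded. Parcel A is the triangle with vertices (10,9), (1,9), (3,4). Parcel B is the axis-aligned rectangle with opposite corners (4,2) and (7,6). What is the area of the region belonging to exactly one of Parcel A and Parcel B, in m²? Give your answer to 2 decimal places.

|Parcel A| = 22.5, |Parcel B| = 12, |Parcel A∩Parcel B| = 1.1571.
|Parcel A △ Parcel B| = |Parcel A| + |Parcel B| − 2·|Parcel A∩Parcel B| = 22.5 + 12 − 2.3143 = 32.19.

32.19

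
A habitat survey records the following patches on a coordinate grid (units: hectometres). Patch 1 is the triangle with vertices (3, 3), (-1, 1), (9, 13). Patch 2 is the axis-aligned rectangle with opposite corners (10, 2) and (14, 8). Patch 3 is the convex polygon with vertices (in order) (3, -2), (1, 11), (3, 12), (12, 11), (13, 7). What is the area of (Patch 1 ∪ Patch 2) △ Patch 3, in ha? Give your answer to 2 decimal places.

|Patch 1 ∪ Patch 2| = 38.
|(Patch 1 ∪ Patch 2) ∩ Patch 3| = 17.2119.
|(Patch 1 ∪ Patch 2) △ Patch 3| = 38 + 101.5 − 34.4237 = 105.08.

105.08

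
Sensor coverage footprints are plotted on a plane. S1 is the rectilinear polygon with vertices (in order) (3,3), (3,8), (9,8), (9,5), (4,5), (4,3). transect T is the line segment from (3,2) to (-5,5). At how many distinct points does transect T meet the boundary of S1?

0

The segment lies entirely outside S1 and never meets its boundary.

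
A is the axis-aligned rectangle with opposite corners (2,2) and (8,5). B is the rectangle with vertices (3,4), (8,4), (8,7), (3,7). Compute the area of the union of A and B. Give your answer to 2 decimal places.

28.00

By inclusion–exclusion:
Individual areas: |A| = 18, |B| = 15.
|A∩B|: x∈[3,8], y∈[4,5] → 5·1 = 5.
|A ∪ B| = 33 − 5 = 28.00.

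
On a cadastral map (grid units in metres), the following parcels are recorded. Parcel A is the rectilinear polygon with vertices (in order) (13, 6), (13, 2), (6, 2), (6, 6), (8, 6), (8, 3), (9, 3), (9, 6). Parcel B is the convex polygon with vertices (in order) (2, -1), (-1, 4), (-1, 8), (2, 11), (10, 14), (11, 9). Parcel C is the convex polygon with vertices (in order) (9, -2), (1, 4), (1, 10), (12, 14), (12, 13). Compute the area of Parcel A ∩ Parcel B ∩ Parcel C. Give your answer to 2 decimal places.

2.89

The intersection is the polygon with vertices (8,6), (8,5.667), (6,3.444), (6,6).
By the shoelace formula its area is 2.89.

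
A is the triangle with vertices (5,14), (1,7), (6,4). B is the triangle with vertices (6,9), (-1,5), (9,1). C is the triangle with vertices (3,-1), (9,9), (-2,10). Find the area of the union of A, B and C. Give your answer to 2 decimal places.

By inclusion–exclusion:
Individual areas: |A| = 23.5, |B| = 34, |C| = 58.
|A∩B| = 9.4883.
|A∩C| = 16.577.
|B∩C| = 25.1374.
|A∩B∩C| = 9.4883.
|A ∪ B ∪ C| = 115.5 − 51.2027 + 9.4883 = 73.79.

73.79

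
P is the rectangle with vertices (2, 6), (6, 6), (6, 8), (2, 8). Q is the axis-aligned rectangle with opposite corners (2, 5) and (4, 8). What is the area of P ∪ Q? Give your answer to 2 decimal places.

By inclusion–exclusion:
Individual areas: |P| = 8, |Q| = 6.
|P∩Q|: x∈[2,4], y∈[6,8] → 2·2 = 4.
|P ∪ Q| = 14 − 4 = 10.00.

10.00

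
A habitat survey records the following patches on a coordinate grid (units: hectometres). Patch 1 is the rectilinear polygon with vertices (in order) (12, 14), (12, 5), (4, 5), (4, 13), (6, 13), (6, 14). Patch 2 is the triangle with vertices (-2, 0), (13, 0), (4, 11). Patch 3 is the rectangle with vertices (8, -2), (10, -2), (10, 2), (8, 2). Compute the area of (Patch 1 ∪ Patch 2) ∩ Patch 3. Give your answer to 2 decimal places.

The region (Patch 1 ∪ Patch 2) ∩ Patch 3 is the polygon with vertices (8,0), (8,2), (10,2), (10,0).
By the shoelace formula its area is 4.00.

4.00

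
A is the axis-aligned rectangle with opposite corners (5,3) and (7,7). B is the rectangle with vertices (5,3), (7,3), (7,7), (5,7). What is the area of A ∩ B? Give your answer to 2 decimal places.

|A∩B|: x∈[5,7], y∈[3,7] → 2·4 = 8.

8.00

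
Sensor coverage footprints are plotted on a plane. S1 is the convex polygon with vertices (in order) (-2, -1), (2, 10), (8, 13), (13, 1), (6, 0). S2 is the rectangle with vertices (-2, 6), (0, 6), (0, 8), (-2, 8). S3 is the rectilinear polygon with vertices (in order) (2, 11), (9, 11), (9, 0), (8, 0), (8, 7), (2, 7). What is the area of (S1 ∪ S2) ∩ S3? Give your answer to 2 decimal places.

The region (S1 ∪ S2) ∩ S3 is the polygon with vertices (4,11), (8.833,11), (9,10.6), (9,0.429), (8,0.286), (8,7), (2,7), (2,10).
By the shoelace formula its area is 33.61.

33.61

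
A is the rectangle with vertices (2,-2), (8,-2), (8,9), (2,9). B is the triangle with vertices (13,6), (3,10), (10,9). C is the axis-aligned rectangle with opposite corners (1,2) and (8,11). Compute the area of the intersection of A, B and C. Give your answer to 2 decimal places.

1.25

The intersection is the polygon with vertices (8,8), (5.5,9), (8,9).
By the shoelace formula its area is 1.25.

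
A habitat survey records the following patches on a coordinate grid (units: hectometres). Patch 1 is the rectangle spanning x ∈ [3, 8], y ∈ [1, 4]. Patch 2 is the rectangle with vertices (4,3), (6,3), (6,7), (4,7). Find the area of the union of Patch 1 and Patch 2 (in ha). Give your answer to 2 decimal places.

By inclusion–exclusion:
Individual areas: |Patch 1| = 15, |Patch 2| = 8.
|Patch 1∩Patch 2|: x∈[4,6], y∈[3,4] → 2·1 = 2.
|Patch 1 ∪ Patch 2| = 23 − 2 = 21.00.

21.00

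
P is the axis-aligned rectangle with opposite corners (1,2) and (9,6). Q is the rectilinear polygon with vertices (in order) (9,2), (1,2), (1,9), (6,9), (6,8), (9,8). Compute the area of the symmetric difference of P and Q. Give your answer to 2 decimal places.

|P| = 32, |Q| = 53, |P∩Q| = 32.
|P △ Q| = |P| + |Q| − 2·|P∩Q| = 32 + 53 − 64 = 21.00.

21.00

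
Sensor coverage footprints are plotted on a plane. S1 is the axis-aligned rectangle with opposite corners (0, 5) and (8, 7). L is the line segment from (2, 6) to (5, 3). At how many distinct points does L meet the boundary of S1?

1

The segment meets the boundary at (3,5).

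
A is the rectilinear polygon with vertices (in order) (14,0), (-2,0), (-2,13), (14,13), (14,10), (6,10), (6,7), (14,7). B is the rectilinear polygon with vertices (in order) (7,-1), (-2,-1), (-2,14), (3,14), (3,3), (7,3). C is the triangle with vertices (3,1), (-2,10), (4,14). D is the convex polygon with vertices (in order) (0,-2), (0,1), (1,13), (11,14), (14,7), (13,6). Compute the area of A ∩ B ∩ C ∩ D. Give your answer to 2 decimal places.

The intersection is the polygon with vertices (3,3), (3.154,3), (3,1), (0.391,5.696), (0.912,11.941), (2.5,13), (3,13).
By the shoelace formula its area is 22.32.

22.32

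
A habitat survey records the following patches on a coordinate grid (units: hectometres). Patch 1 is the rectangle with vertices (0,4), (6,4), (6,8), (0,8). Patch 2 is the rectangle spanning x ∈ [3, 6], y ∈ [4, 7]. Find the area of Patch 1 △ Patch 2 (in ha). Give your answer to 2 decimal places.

15.00

|Patch 1∩Patch 2|: x∈[3,6], y∈[4,7] → 3·3 = 9.
|Patch 1 △ Patch 2| = |Patch 1| + |Patch 2| − 2·|Patch 1∩Patch 2| = 24 + 9 − 18 = 15.00.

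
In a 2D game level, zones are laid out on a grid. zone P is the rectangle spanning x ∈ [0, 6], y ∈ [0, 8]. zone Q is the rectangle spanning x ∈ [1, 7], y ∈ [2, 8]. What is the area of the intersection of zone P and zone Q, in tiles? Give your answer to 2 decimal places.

30.00

|zone P∩zone Q|: x∈[1,6], y∈[2,8] → 5·6 = 30.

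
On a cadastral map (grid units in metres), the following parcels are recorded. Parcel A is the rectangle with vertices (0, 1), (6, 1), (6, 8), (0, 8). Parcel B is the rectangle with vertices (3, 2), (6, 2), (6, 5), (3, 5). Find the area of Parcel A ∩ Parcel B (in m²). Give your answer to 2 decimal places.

|Parcel A∩Parcel B|: x∈[3,6], y∈[2,5] → 3·3 = 9.

9.00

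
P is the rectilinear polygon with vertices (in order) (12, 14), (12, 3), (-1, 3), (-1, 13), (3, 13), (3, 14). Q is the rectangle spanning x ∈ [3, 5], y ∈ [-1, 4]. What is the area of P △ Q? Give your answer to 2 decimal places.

145.00

|P| = 139, |Q| = 10, |P∩Q| = 2.
|P △ Q| = |P| + |Q| − 2·|P∩Q| = 139 + 10 − 4 = 145.00.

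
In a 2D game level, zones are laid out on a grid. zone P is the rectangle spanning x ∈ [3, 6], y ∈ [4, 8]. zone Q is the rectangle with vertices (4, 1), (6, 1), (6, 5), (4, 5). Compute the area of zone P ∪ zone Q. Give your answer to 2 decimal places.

18.00

By inclusion–exclusion:
Individual areas: |zone P| = 12, |zone Q| = 8.
|zone P∩zone Q|: x∈[4,6], y∈[4,5] → 2·1 = 2.
|zone P ∪ zone Q| = 20 − 2 = 18.00.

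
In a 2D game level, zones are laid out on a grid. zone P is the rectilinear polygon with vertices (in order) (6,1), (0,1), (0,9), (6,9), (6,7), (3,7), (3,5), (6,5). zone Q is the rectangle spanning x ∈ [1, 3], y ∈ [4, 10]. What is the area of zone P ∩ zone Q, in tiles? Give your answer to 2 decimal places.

10.00

The intersection is the polygon with vertices (3,9), (3,7), (3,5), (3,4), (1,4), (1,9).
By the shoelace formula its area is 10.00.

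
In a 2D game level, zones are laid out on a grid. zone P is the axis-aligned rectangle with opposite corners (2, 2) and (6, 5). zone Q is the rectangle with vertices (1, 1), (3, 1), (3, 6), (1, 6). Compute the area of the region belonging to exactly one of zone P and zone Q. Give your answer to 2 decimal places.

16.00

|zone P∩zone Q|: x∈[2,3], y∈[2,5] → 1·3 = 3.
|zone P △ zone Q| = |zone P| + |zone Q| − 2·|zone P∩zone Q| = 12 + 10 − 6 = 16.00.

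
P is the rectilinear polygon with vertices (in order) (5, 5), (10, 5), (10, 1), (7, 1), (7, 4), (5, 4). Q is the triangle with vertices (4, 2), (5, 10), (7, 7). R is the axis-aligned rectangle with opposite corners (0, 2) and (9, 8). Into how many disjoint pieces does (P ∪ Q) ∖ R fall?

2

(P ∪ Q) ∖ R splits into 2 disjoint pieces (area 6, area 1.5833).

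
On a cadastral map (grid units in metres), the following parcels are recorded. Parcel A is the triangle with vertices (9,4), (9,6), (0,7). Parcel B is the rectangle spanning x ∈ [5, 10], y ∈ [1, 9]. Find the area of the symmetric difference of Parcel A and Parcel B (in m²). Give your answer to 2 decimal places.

36.56

|Parcel A| = 9, |Parcel B| = 40, |Parcel A∩Parcel B| = 6.2222.
|Parcel A △ Parcel B| = |Parcel A| + |Parcel B| − 2·|Parcel A∩Parcel B| = 9 + 40 − 12.4444 = 36.56.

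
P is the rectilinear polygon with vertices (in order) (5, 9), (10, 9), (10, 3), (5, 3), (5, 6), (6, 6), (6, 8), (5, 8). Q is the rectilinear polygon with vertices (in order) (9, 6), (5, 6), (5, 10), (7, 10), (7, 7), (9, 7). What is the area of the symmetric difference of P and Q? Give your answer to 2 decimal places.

26.00

|P| = 28, |Q| = 10, |P∩Q| = 6.
|P △ Q| = |P| + |Q| − 2·|P∩Q| = 28 + 10 − 12 = 26.00.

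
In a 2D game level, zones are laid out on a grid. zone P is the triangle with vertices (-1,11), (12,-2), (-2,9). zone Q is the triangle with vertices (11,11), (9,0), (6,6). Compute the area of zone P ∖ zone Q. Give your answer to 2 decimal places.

|zone P| = 19.5, |zone P∩zone Q| = 0.5143.
|zone P ∖ zone Q| = |zone P| − |zone P∩zone Q| = 19.5 − 0.5143 = 18.99.

18.99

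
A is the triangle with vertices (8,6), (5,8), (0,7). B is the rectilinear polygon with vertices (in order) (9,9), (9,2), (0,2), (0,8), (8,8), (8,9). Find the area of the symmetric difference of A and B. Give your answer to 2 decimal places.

|A| = 6.5, |B| = 55, |A∩B| = 6.5.
|A △ B| = |A| + |B| − 2·|A∩B| = 6.5 + 55 − 13 = 48.50.

48.50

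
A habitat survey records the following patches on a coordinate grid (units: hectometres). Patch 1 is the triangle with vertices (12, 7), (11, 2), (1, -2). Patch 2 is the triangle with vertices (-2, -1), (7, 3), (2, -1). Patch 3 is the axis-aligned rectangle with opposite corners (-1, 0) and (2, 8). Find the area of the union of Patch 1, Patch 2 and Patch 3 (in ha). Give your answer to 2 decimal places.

54.32

By inclusion–exclusion:
Individual areas: |Patch 1| = 23, |Patch 2| = 8, |Patch 3| = 24.
|Patch 1∩Patch 2| = 0.
|Patch 1∩Patch 3| = 0.
|Patch 2∩Patch 3| = 0.6806.
|Patch 1∩Patch 2∩Patch 3| = 0.
|Patch 1 ∪ Patch 2 ∪ Patch 3| = 55 − 0.6806 + 0 = 54.32.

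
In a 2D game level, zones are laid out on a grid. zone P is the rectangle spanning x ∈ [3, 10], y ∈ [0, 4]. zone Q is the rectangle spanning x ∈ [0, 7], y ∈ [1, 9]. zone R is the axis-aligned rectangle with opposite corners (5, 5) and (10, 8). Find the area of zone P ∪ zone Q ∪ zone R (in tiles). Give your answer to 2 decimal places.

81.00

By inclusion–exclusion:
Individual areas: |zone P| = 28, |zone Q| = 56, |zone R| = 15.
|zone P∩zone Q|: x∈[3,7], y∈[1,4] → 4·3 = 12.
|zone P∩zone R| = 0 (no overlap).
|zone Q∩zone R|: x∈[5,7], y∈[5,8] → 2·3 = 6.
|zone P∩zone Q∩zone R| = 0.
|zone P ∪ zone Q ∪ zone R| = 99 − 18 + 0 = 81.00.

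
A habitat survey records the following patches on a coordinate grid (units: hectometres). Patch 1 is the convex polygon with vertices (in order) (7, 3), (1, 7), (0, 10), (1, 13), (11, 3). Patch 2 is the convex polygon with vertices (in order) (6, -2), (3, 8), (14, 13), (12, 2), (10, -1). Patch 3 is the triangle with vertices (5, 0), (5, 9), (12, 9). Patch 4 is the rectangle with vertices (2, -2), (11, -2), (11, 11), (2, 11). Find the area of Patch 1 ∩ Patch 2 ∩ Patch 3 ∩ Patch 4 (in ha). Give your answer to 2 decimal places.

12.88

The intersection is the polygon with vertices (8.938,5.062), (7.333,3), (7,3), (5,4.333), (5,8.909), (5.062,8.938).
By the shoelace formula its area is 12.88.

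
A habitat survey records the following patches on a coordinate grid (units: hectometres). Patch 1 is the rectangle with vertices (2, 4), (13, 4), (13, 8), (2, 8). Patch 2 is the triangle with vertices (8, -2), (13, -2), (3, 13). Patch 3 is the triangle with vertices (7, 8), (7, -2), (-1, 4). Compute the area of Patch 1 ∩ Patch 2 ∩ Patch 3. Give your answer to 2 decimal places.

5.25

The intersection is the polygon with vertices (7,7), (7,4), (6,4), (5,7), (6.5,7.75).
By the shoelace formula its area is 5.25.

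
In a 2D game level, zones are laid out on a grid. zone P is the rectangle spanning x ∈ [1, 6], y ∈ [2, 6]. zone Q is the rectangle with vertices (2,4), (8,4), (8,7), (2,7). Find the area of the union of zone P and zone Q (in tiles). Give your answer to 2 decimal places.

30.00

By inclusion–exclusion:
Individual areas: |zone P| = 20, |zone Q| = 18.
|zone P∩zone Q|: x∈[2,6], y∈[4,6] → 4·2 = 8.
|zone P ∪ zone Q| = 38 − 8 = 30.00.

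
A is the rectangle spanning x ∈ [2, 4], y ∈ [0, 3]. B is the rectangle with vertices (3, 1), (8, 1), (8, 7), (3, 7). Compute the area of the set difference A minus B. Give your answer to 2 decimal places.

|A∩B|: x∈[3,4], y∈[1,3] → 1·2 = 2.
|A| = 6.
|A ∖ B| = |A| − |A∩B| = 6 − 2 = 4.00.

4.00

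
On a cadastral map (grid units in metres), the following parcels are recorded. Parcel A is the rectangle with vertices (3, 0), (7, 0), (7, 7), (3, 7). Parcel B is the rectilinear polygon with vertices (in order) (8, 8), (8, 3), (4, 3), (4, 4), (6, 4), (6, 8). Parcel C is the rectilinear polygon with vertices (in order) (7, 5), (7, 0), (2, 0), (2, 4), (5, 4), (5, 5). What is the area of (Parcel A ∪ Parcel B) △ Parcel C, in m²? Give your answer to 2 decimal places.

|Parcel A ∪ Parcel B| = 34.
|(Parcel A ∪ Parcel B) ∩ Parcel C| = 18.
|(Parcel A ∪ Parcel B) △ Parcel C| = 34 + 22 − 36 = 20.00.

20.00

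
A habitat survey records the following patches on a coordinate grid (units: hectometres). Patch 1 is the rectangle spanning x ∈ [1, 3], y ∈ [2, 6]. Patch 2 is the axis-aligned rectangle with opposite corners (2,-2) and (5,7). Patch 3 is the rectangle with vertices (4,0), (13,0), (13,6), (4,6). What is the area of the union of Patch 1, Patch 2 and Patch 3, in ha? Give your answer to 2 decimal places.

79.00

By inclusion–exclusion:
Individual areas: |Patch 1| = 8, |Patch 2| = 27, |Patch 3| = 54.
|Patch 1∩Patch 2|: x∈[2,3], y∈[2,6] → 1·4 = 4.
|Patch 1∩Patch 3| = 0 (no overlap).
|Patch 2∩Patch 3|: x∈[4,5], y∈[0,6] → 1·6 = 6.
|Patch 1∩Patch 2∩Patch 3| = 0.
|Patch 1 ∪ Patch 2 ∪ Patch 3| = 89 − 10 + 0 = 79.00.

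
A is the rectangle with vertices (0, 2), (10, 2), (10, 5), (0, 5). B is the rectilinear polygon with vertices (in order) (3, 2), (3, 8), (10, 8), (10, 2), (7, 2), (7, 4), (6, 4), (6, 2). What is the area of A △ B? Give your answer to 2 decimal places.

32.00

|A| = 30, |B| = 40, |A∩B| = 19.
|A △ B| = |A| + |B| − 2·|A∩B| = 30 + 40 − 38 = 32.00.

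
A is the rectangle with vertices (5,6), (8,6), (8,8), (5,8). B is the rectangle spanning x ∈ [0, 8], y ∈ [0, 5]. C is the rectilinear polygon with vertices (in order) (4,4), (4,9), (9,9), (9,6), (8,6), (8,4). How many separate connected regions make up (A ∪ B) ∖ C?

(A ∪ B) ∖ C is a single connected region.

1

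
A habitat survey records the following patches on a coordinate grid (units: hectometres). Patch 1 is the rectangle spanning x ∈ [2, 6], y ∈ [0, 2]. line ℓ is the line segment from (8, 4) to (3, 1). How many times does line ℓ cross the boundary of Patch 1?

The segment meets the boundary at (4.667,2).

1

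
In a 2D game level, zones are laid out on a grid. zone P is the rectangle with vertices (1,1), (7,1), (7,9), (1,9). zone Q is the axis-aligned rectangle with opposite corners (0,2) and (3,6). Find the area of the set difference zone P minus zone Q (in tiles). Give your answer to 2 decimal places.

|zone P∩zone Q|: x∈[1,3], y∈[2,6] → 2·4 = 8.
|zone P| = 48.
|zone P ∖ zone Q| = |zone P| − |zone P∩zone Q| = 48 − 8 = 40.00.

40.00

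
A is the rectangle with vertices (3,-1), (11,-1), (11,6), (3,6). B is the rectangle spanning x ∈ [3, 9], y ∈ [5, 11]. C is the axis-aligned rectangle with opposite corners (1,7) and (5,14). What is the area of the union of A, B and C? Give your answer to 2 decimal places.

106.00

By inclusion–exclusion:
Individual areas: |A| = 56, |B| = 36, |C| = 28.
|A∩B|: x∈[3,9], y∈[5,6] → 6·1 = 6.
|A∩C| = 0 (no overlap).
|B∩C|: x∈[3,5], y∈[7,11] → 2·4 = 8.
|A∩B∩C| = 0.
|A ∪ B ∪ C| = 120 − 14 + 0 = 106.00.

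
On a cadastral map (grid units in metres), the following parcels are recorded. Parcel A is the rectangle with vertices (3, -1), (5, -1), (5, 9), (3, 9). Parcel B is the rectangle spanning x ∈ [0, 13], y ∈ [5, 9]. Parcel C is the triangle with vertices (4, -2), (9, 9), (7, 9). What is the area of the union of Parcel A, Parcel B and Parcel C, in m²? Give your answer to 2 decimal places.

By inclusion–exclusion:
Individual areas: |Parcel A| = 20, |Parcel B| = 52, |Parcel C| = 11.
|Parcel A∩Parcel B|: x∈[3,5], y∈[5,9] → 2·4 = 8.
|Parcel A∩Parcel C| = 0.6424.
|Parcel B∩Parcel C| = 6.5455.
|Parcel A∩Parcel B∩Parcel C| = 0.
|Parcel A ∪ Parcel B ∪ Parcel C| = 83 − 15.1879 + 0 = 67.81.

67.81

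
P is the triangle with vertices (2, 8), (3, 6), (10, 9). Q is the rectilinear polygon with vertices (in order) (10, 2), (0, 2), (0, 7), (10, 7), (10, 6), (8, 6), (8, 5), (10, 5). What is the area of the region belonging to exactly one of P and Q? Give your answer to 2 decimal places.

53.67

|P| = 8.5, |Q| = 48, |P∩Q| = 1.4167.
|P △ Q| = |P| + |Q| − 2·|P∩Q| = 8.5 + 48 − 2.8333 = 53.67.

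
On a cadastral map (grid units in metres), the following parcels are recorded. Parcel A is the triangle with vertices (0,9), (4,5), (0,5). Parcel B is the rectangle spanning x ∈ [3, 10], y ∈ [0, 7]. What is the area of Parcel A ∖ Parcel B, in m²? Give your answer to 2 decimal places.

7.50

|Parcel A| = 8, |Parcel A∩Parcel B| = 0.5.
|Parcel A ∖ Parcel B| = |Parcel A| − |Parcel A∩Parcel B| = 8 − 0.5 = 7.50.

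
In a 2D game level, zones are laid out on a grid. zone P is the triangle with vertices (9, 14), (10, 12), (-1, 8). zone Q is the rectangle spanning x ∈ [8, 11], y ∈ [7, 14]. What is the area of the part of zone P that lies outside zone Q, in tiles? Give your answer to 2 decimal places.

9.57

|zone P| = 13, |zone P∩zone Q| = 3.4273.
|zone P ∖ zone Q| = |zone P| − |zone P∩zone Q| = 13 − 3.4273 = 9.57.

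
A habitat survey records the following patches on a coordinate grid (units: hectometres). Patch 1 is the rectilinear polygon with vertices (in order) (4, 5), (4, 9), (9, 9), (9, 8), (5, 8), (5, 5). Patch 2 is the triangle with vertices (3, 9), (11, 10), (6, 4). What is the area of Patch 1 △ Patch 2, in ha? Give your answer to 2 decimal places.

16.50

|Patch 1| = 8, |Patch 2| = 21.5, |Patch 1∩Patch 2| = 6.5.
|Patch 1 △ Patch 2| = |Patch 1| + |Patch 2| − 2·|Patch 1∩Patch 2| = 8 + 21.5 − 13 = 16.50.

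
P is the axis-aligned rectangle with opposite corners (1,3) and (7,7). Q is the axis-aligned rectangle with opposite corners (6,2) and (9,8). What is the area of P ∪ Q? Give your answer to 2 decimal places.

38.00

By inclusion–exclusion:
Individual areas: |P| = 24, |Q| = 18.
|P∩Q|: x∈[6,7], y∈[3,7] → 1·4 = 4.
|P ∪ Q| = 42 − 4 = 38.00.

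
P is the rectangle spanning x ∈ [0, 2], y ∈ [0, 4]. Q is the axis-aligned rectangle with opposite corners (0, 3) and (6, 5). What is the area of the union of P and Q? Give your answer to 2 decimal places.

By inclusion–exclusion:
Individual areas: |P| = 8, |Q| = 12.
|P∩Q|: x∈[0,2], y∈[3,4] → 2·1 = 2.
|P ∪ Q| = 20 − 2 = 18.00.

18.00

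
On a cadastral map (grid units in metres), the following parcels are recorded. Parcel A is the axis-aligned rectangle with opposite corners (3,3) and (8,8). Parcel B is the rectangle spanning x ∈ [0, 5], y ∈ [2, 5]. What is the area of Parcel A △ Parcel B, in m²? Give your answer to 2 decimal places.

32.00

|Parcel A∩Parcel B|: x∈[3,5], y∈[3,5] → 2·2 = 4.
|Parcel A △ Parcel B| = |Parcel A| + |Parcel B| − 2·|Parcel A∩Parcel B| = 25 + 15 − 8 = 32.00.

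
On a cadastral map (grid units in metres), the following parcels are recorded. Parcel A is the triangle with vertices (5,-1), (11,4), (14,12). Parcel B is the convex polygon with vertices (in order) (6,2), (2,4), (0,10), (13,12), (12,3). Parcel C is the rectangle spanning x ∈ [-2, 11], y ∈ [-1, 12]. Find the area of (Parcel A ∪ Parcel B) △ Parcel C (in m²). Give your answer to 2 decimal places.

99.21

|Parcel A ∪ Parcel B| = 98.414.
|(Parcel A ∪ Parcel B) ∩ Parcel C| = 84.1039.
|(Parcel A ∪ Parcel B) △ Parcel C| = 98.414 + 169 − 168.2078 = 99.21.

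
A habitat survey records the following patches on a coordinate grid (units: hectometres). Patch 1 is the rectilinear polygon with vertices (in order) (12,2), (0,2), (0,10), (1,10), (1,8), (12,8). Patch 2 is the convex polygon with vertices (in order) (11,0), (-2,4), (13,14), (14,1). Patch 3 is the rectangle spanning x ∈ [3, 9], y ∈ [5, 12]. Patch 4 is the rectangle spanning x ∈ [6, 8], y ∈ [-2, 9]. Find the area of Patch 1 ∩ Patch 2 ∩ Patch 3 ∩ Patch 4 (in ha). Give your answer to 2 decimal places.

6.00

The intersection is the polygon with vertices (8,8), (8,5), (6,5), (6,8).
By the shoelace formula its area is 6.00.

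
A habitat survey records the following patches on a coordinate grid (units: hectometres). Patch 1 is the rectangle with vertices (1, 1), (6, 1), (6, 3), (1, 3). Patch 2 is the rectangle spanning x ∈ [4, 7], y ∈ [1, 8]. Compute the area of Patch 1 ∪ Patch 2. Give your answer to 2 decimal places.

27.00

By inclusion–exclusion:
Individual areas: |Patch 1| = 10, |Patch 2| = 21.
|Patch 1∩Patch 2|: x∈[4,6], y∈[1,3] → 2·2 = 4.
|Patch 1 ∪ Patch 2| = 31 − 4 = 27.00.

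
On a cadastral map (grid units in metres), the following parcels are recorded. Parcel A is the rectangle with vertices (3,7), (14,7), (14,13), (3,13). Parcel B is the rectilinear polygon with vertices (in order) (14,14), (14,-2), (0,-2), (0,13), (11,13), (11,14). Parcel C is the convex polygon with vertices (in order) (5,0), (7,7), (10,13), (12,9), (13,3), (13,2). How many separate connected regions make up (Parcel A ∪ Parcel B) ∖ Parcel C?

(Parcel A ∪ Parcel B) ∖ Parcel C is a single connected region.

1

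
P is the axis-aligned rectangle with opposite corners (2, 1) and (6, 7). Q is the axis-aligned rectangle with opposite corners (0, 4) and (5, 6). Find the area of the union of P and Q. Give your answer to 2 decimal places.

By inclusion–exclusion:
Individual areas: |P| = 24, |Q| = 10.
|P∩Q|: x∈[2,5], y∈[4,6] → 3·2 = 6.
|P ∪ Q| = 34 − 6 = 28.00.

28.00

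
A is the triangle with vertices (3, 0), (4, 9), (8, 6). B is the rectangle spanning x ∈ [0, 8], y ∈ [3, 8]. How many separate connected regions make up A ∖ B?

A ∖ B splits into 2 disjoint pieces (area 3.25, area 0.7222).

2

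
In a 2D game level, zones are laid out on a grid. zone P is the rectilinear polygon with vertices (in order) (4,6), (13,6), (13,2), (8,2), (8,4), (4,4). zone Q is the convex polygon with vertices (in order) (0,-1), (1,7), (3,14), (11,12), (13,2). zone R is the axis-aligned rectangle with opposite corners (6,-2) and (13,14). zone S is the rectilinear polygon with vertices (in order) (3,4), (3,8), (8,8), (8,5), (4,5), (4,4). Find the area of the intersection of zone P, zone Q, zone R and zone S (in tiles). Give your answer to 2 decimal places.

The intersection is the polygon with vertices (6,6), (8,6), (8,5), (6,5).
By the shoelace formula its area is 2.00.

2.00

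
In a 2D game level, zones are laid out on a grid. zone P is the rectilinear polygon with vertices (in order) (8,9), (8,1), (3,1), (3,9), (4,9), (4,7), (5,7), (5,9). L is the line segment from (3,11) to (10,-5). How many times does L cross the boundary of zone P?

The segment meets the boundary at (4.75,7), (4,8.714), (7.375,1), (3.875,9).

4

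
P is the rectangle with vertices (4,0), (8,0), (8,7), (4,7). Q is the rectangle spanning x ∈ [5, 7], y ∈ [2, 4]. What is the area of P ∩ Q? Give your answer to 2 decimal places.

|P∩Q|: x∈[5,7], y∈[2,4] → 2·2 = 4.

4.00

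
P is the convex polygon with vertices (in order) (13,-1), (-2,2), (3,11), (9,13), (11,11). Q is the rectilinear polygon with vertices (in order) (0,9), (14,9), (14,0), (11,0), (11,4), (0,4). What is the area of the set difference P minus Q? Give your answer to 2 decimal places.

|P| = 131, |P∩Q| = 61.5389.
|P ∖ Q| = |P| − |P∩Q| = 131 − 61.5389 = 69.46.

69.46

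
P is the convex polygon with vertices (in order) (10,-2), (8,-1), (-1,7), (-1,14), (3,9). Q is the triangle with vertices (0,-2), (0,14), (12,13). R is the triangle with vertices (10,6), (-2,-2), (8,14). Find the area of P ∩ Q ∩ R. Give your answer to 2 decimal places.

8.54

The intersection is the polygon with vertices (5.57,4.962), (3.792,2.74), (1.973,4.357), (3.946,7.513).
By the shoelace formula its area is 8.54.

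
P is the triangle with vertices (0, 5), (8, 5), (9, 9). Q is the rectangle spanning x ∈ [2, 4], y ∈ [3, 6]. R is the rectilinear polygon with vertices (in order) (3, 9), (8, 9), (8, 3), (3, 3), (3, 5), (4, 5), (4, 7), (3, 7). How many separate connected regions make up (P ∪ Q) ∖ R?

(P ∪ Q) ∖ R splits into 2 disjoint pieces (area 5.5694, area 1.7778).

2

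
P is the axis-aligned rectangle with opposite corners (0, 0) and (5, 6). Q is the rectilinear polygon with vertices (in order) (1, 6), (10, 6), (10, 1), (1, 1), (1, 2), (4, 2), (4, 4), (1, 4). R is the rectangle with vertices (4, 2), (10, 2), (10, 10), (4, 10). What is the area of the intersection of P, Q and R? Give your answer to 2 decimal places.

4.00

The intersection is the polygon with vertices (4,4), (4,6), (5,6), (5,2), (4,2).
By the shoelace formula its area is 4.00.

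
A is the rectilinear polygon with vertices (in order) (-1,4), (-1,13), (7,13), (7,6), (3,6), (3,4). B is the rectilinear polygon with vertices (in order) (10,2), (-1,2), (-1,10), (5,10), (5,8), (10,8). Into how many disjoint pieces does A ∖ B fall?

1

A ∖ B is a single connected region.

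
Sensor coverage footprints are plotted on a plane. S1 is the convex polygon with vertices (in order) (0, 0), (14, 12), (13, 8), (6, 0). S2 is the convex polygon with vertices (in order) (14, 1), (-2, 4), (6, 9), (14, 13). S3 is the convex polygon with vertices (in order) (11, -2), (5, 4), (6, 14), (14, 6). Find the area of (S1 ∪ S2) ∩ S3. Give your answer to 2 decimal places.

57.70

The region (S1 ∪ S2) ∩ S3 is the polygon with vertices (6,9), (9.333,10.667), (14,6), (12.248,1.329), (7.879,2.148), (7.4,1.6), (5,4), (5.467,8.667).
By the shoelace formula its area is 57.70.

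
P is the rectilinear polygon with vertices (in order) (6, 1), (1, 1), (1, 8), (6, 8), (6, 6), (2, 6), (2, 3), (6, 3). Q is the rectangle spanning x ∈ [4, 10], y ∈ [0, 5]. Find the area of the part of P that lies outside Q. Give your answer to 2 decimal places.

|P| = 23, |P∩Q| = 4.
|P ∖ Q| = |P| − |P∩Q| = 23 − 4 = 19.00.

19.00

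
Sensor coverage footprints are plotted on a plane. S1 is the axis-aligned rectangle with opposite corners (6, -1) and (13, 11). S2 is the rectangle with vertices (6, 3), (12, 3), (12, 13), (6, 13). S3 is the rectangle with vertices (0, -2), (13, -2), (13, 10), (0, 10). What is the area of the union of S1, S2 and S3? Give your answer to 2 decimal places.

175.00

By inclusion–exclusion:
Individual areas: |S1| = 84, |S2| = 60, |S3| = 156.
|S1∩S2|: x∈[6,12], y∈[3,11] → 6·8 = 48.
|S1∩S3|: x∈[6,13], y∈[-1,10] → 7·11 = 77.
|S2∩S3|: x∈[6,12], y∈[3,10] → 6·7 = 42.
|S1∩S2∩S3| = 42.
|S1 ∪ S2 ∪ S3| = 300 − 167 + 42 = 175.00.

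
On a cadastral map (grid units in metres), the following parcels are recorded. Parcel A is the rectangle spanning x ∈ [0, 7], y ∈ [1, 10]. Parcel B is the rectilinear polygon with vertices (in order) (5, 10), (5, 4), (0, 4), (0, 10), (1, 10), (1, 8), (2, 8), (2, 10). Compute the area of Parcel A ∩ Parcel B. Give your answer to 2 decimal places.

28.00

The intersection is the polygon with vertices (5,10), (5,4), (0,4), (0,10), (1,10), (1,8), (2,8), (2,10).
By the shoelace formula its area is 28.00.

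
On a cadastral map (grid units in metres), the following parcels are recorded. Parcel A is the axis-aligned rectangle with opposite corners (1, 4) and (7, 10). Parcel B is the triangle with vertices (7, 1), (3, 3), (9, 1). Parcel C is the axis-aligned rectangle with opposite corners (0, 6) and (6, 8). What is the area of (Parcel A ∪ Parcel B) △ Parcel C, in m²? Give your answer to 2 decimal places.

|Parcel A ∪ Parcel B| = 38.
|(Parcel A ∪ Parcel B) ∩ Parcel C| = 10.
|(Parcel A ∪ Parcel B) △ Parcel C| = 38 + 12 − 20 = 30.00.

30.00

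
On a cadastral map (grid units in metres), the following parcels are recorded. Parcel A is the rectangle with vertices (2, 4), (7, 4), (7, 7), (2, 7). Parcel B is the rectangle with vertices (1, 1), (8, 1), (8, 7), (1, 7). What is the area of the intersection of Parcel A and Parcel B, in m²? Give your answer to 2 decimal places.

|Parcel A∩Parcel B|: x∈[2,7], y∈[4,7] → 5·3 = 15.

15.00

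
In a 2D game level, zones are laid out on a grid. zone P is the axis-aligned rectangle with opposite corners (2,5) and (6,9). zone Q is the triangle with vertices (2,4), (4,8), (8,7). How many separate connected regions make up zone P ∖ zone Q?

2

zone P ∖ zone Q splits into 2 disjoint pieces (area 1, area 8.25).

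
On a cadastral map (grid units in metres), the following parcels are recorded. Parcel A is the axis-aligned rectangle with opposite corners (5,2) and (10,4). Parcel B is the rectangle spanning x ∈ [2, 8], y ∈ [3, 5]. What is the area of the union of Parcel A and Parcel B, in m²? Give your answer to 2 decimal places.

By inclusion–exclusion:
Individual areas: |Parcel A| = 10, |Parcel B| = 12.
|Parcel A∩Parcel B|: x∈[5,8], y∈[3,4] → 3·1 = 3.
|Parcel A ∪ Parcel B| = 22 − 3 = 19.00.

19.00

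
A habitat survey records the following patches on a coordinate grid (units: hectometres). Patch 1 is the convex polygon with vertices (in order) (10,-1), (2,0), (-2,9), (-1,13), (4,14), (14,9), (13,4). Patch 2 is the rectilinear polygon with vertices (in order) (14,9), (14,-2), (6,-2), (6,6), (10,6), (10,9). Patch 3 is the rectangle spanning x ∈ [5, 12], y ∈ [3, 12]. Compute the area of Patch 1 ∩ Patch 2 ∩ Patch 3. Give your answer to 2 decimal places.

The intersection is the polygon with vertices (6,6), (10,6), (10,9), (12,9), (12,3), (6,3).
By the shoelace formula its area is 24.00.

24.00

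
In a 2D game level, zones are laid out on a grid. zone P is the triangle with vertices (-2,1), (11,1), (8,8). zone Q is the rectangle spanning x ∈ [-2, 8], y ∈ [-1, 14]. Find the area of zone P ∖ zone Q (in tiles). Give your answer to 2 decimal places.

10.50

|zone P| = 45.5, |zone P∩zone Q| = 35.
|zone P ∖ zone Q| = |zone P| − |zone P∩zone Q| = 45.5 − 35 = 10.50.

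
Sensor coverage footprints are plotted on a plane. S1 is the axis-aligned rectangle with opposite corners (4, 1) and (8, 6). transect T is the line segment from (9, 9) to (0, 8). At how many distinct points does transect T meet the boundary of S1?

0

The segment lies entirely outside S1 and never meets its boundary.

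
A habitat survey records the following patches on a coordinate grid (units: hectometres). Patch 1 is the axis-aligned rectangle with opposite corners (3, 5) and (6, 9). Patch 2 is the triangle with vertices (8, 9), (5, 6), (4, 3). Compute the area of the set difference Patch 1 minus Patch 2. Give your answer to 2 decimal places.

10.67

|Patch 1| = 12, |Patch 1∩Patch 2| = 1.3333.
|Patch 1 ∖ Patch 2| = |Patch 1| − |Patch 1∩Patch 2| = 12 − 1.3333 = 10.67.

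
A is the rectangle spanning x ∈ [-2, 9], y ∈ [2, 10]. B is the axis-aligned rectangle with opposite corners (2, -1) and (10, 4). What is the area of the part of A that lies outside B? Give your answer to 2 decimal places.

74.00

|A∩B|: x∈[2,9], y∈[2,4] → 7·2 = 14.
|A| = 88.
|A ∖ B| = |A| − |A∩B| = 88 − 14 = 74.00.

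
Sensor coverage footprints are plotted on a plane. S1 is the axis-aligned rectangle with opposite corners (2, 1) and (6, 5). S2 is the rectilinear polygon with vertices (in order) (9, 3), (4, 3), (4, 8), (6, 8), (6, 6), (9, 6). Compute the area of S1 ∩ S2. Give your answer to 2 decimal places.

The intersection is the polygon with vertices (6,5), (6,3), (4,3), (4,5).
By the shoelace formula its area is 4.00.

4.00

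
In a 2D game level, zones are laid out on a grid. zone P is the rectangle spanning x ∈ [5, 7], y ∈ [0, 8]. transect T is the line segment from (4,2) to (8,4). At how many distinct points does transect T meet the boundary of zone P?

The segment meets the boundary at (7,3.5), (5,2.5).

2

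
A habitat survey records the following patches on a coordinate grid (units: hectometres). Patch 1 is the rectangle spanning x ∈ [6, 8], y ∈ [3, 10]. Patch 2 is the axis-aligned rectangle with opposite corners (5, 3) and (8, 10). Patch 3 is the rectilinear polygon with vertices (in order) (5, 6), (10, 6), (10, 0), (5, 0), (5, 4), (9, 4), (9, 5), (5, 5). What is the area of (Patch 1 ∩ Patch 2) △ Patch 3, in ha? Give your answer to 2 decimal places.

|Patch 1 ∩ Patch 2| = 14.
|(Patch 1 ∩ Patch 2) ∩ Patch 3| = 4.
|(Patch 1 ∩ Patch 2) △ Patch 3| = 14 + 26 − 8 = 32.00.

32.00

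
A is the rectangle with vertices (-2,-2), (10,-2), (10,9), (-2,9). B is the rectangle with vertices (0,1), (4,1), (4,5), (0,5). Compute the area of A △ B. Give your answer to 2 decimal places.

116.00

|A∩B|: x∈[0,4], y∈[1,5] → 4·4 = 16.
|A △ B| = |A| + |B| − 2·|A∩B| = 132 + 16 − 32 = 116.00.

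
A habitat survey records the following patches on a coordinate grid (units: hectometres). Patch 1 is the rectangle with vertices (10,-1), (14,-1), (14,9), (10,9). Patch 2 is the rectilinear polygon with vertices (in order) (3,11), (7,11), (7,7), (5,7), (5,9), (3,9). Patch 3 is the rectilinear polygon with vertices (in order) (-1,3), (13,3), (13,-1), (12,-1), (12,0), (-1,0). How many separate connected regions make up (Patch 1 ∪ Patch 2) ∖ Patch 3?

3

(Patch 1 ∪ Patch 2) ∖ Patch 3 splits into 3 disjoint pieces (area 28, area 2, area 12).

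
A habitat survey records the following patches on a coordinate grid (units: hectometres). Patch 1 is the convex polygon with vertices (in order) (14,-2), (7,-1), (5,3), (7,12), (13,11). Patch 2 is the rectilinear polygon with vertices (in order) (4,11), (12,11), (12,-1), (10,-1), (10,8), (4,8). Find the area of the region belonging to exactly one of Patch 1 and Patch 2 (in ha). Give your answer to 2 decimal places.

69.67

|Patch 1| = 97, |Patch 2| = 42, |Patch 1∩Patch 2| = 34.6667.
|Patch 1 △ Patch 2| = |Patch 1| + |Patch 2| − 2·|Patch 1∩Patch 2| = 97 + 42 − 69.3333 = 69.67.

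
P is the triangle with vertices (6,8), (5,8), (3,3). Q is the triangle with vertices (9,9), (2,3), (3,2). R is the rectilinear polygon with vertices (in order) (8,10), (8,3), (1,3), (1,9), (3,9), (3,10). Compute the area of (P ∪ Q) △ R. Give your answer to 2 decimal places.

40.40

|P ∪ Q| = 8.7698.
|(P ∪ Q) ∩ R| = 7.6865.
|(P ∪ Q) △ R| = 8.7698 + 47 − 15.373 = 40.40.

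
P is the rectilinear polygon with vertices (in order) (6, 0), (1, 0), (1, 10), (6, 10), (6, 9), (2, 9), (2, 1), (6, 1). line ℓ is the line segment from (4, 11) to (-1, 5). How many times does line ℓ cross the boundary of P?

The segment meets the boundary at (1,7.4), (2,8.6), (3.167,10), (2.333,9).

4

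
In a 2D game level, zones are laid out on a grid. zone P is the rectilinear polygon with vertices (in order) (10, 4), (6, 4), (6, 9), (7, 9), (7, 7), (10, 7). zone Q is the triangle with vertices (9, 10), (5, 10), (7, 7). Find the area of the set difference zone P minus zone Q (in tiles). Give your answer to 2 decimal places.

|zone P| = 14, |zone P∩zone Q| = 1.25.
|zone P ∖ zone Q| = |zone P| − |zone P∩zone Q| = 14 − 1.25 = 12.75.

12.75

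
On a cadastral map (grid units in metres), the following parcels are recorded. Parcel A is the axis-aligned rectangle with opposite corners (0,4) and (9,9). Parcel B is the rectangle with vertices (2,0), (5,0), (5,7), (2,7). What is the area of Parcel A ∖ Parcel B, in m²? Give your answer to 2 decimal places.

36.00

|Parcel A∩Parcel B|: x∈[2,5], y∈[4,7] → 3·3 = 9.
|Parcel A| = 45.
|Parcel A ∖ Parcel B| = |Parcel A| − |Parcel A∩Parcel B| = 45 − 9 = 36.00.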